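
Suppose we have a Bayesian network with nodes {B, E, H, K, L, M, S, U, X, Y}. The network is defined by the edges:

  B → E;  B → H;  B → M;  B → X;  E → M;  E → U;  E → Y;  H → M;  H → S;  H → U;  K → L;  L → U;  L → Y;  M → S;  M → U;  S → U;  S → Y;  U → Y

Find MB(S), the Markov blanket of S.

{E, H, L, M, U, Y}

By definition, MB(S) is built from S's parents, S's children, and the co-parents of S.
Parents of S: H, M.
Children of S: U, Y.
Parents of each child, excluding S:
  parents(U) \ {S} = {E, H, L, M}.
  Y also has parents E, L, U.
So the Markov blanket of S is {E, H, L, M, U, Y}.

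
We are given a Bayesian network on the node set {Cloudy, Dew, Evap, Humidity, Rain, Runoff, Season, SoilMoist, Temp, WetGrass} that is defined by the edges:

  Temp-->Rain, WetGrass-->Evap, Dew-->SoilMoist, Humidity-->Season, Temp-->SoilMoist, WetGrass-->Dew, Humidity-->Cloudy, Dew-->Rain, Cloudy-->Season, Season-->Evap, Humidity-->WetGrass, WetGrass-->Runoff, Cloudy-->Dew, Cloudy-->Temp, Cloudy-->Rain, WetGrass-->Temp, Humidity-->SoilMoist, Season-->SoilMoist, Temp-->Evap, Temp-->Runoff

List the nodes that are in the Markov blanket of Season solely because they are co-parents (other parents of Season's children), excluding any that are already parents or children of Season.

{Dew, Temp, WetGrass}

Children of Season: Evap, SoilMoist.
  Evap: Temp, WetGrass
  SoilMoist: Dew, Humidity, Temp
Excluding nodes already adjacent to Season (Cloudy, Evap, Humidity, SoilMoist), the co-parent-only contribution is {Dew, Temp, WetGrass}.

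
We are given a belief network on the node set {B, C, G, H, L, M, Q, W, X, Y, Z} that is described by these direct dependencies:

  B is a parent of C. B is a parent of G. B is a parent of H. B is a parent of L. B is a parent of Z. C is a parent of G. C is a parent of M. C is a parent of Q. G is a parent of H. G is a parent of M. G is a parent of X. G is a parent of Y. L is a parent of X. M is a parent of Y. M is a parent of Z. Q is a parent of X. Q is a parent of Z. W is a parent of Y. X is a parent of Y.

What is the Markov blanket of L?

{B, G, Q, X}

L's parents: B.
Children of L: X.
Parents of each child, excluding L:
  parents(X) \ {L} = {G, Q}.
MB(L) = {B, G, Q, X}.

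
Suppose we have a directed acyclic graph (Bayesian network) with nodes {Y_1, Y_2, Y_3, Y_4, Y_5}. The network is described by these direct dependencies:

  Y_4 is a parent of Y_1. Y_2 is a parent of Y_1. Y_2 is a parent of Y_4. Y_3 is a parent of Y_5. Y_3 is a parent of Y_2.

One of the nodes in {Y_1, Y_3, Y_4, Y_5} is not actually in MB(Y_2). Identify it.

A node's Markov blanket = Pa ∪ Ch ∪ (parents of Ch other than the node itself).
Y_2 has children Y_1, Y_4.
Pa(Y_2) = {Y_3}.
For each child, the remaining parents (spouses of Y_2):
  Y_4 has no other parent.
  parents(Y_1) \ {Y_2} = {Y_4}.
MB(Y_2) = {Y_1, Y_3, Y_4}.
Y_5 is neither a parent, child, nor co-parent of Y_2, so it does not belong.

Y_5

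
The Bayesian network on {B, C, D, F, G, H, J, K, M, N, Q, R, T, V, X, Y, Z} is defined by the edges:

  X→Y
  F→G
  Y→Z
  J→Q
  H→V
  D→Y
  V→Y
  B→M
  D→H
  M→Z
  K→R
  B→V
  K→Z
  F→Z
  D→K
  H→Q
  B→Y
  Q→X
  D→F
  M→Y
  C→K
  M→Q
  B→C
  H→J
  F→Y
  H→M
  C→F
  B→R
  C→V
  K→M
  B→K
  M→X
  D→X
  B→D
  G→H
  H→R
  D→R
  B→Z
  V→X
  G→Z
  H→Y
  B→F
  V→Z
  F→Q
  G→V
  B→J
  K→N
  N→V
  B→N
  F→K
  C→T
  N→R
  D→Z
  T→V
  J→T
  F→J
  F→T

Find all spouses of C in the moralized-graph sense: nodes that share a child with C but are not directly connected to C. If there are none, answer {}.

{D, G, H, J, N}

Children of C: F, K, T, V.
  F: B, D
  K: B, D, F
  T: F, J
  V: B, G, H, N, T
Excluding nodes already adjacent to C (B, F, K, T, V), the co-parent-only contribution is {D, G, H, J, N}.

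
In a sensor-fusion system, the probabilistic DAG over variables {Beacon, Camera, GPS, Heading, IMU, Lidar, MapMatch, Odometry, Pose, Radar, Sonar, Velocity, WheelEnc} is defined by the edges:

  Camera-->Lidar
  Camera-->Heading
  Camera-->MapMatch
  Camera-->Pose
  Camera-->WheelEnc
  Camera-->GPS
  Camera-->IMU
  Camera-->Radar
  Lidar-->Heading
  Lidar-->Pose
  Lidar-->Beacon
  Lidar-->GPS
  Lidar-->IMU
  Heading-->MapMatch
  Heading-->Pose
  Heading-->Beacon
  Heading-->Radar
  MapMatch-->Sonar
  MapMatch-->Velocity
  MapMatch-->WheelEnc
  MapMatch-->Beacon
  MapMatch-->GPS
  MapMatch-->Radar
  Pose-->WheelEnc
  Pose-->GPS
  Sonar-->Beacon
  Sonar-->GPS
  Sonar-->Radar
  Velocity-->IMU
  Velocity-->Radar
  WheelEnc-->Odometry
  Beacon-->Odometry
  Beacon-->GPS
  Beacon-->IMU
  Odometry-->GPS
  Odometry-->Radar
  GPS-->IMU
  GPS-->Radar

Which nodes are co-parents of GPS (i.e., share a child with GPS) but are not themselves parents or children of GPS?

Children of GPS: IMU, Radar.
  IMU's other parents are Beacon, Camera, Lidar, Velocity.
  Radar also has parents Camera, Heading, MapMatch, Odometry, Sonar, Velocity.
Excluding nodes already adjacent to GPS (Beacon, Camera, IMU, Lidar, MapMatch, Odometry, Pose, Radar, Sonar), the co-parent-only contribution is {Heading, Velocity}.

{Heading, Velocity}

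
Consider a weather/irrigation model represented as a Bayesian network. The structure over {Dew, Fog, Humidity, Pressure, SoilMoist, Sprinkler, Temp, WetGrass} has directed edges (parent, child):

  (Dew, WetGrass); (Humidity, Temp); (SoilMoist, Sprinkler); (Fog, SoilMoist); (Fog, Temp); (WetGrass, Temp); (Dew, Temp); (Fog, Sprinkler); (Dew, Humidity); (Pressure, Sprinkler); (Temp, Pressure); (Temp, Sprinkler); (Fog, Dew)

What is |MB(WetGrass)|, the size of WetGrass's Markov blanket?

4

Recall MB(v) = parents ∪ children ∪ spouses, where spouses are the other parents of v's children.
Ch(WetGrass) = {Temp}.
Parents of WetGrass: Dew.
Other parents of WetGrass's children:
  Temp's other parents are Dew, Fog, Humidity.
MB(WetGrass) = {Dew, Fog, Humidity, Temp}, which has 4 nodes.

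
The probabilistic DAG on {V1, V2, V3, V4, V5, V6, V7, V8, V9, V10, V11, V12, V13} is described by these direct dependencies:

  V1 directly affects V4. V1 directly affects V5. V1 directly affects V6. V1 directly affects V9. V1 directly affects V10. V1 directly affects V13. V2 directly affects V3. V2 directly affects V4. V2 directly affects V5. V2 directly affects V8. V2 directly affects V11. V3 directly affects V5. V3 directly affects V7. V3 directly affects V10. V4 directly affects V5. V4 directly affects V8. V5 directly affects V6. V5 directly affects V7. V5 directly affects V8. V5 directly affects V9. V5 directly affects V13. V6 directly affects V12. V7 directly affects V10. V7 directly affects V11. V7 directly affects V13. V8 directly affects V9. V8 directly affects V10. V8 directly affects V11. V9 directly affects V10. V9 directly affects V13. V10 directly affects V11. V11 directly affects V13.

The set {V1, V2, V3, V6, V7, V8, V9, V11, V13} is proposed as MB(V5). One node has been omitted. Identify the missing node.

The Markov blanket of a node is its parents, its children, and the other parents of its children.
Pa(V5) = {V1, V2, V3, V4}.
Children of V5: V6, V7, V8, V9, V13.
Other parents of V5's children:
  V6: V1
  V7: V3
  V8: V2, V4
  V9: V1, V8
  V13: V1, V7, V9, V11
MB(V5) = {V1, V2, V3, V4, V6, V7, V8, V9, V11, V13}.
Comparing with the claimed set, V4 is missing.

V4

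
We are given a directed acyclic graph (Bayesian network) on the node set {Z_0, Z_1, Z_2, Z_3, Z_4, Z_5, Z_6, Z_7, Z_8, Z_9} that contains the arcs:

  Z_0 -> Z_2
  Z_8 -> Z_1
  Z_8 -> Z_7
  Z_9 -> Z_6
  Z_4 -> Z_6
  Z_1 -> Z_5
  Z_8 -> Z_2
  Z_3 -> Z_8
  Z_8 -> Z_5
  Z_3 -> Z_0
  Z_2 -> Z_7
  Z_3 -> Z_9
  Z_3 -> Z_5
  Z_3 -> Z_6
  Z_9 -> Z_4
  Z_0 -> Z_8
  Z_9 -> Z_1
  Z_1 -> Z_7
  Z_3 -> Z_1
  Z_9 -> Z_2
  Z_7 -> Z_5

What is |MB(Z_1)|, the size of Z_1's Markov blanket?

Z_1's parents: Z_3, Z_8, Z_9.
Children of Z_1: Z_5, Z_7.
Parents of each child, excluding Z_1:
  Z_7's other parents are Z_2, Z_8.
  Z_5's other parents are Z_3, Z_7, Z_8.
MB(Z_1) = {Z_2, Z_3, Z_5, Z_7, Z_8, Z_9}, which has 6 nodes.

6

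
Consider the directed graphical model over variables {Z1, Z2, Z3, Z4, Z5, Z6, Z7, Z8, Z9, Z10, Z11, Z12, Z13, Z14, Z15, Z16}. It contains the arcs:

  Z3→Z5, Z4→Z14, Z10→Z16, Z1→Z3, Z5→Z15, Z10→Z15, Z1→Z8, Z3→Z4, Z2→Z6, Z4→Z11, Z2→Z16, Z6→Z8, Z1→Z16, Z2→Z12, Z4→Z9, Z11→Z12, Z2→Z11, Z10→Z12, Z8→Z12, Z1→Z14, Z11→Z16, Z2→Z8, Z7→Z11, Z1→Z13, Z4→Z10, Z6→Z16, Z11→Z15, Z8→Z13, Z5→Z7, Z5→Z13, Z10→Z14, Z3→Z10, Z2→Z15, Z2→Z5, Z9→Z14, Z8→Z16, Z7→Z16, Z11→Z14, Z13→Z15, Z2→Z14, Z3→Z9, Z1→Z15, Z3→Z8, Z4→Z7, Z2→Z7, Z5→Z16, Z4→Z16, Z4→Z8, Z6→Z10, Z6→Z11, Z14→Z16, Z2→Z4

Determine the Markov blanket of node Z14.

A node's Markov blanket = Pa ∪ Ch ∪ (parents of Ch other than the node itself).
Children of Z14: Z16.
Parents of Z14: Z1, Z2, Z4, Z9, Z10, Z11.
Other parents of Z14's children:
  parents(Z16) \ {Z14} = {Z1, Z2, Z4, Z5, Z6, Z7, Z8, Z10, Z11}.
Union: {Z1, Z2, Z4, Z9, Z10, Z11} ∪ {Z16} ∪ {Z1, Z2, Z4, Z5, Z6, Z7, Z8, Z10, Z11} = {Z1, Z2, Z4, Z5, Z6, Z7, Z8, Z9, Z10, Z11, Z16}.

{Z1, Z2, Z4, Z5, Z6, Z7, Z8, Z9, Z10, Z11, Z16}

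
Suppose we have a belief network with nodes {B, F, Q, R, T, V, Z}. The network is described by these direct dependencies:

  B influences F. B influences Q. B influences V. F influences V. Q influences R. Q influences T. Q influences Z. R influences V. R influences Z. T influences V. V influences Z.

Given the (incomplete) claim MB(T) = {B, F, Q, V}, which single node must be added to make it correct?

Children of T: V.
T's parents: Q.
For each child, the remaining parents (spouses of T):
  V also has parents B, F, R.
MB(T) = {B, F, Q, R, V}.
Comparing with the claimed set, R is missing.

R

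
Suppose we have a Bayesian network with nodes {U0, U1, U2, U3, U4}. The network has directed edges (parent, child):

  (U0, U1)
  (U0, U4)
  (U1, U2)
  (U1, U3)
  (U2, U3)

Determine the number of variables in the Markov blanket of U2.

2

U2 has child U3.
Pa(U2) = {U1}.
Co-parents of U2 (other parents of its children):
  U3: U1
MB(U2) = {U1, U3}, which has 2 nodes.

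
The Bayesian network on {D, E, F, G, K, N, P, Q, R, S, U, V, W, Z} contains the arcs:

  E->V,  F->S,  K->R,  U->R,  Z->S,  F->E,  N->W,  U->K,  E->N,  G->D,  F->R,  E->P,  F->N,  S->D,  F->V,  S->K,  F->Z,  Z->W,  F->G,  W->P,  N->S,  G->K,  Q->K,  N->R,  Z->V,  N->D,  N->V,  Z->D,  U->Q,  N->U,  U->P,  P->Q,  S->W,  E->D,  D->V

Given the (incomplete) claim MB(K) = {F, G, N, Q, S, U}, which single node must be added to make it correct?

R

By definition, MB(K) is built from K's parents, K's children, and the co-parents of K.
K has parents G, Q, S, U.
K has child R.
Co-parents of K (other parents of its children):
  R also has parents F, N, U.
MB(K) = {F, G, N, Q, R, S, U}.
Comparing with the claimed set, R is missing.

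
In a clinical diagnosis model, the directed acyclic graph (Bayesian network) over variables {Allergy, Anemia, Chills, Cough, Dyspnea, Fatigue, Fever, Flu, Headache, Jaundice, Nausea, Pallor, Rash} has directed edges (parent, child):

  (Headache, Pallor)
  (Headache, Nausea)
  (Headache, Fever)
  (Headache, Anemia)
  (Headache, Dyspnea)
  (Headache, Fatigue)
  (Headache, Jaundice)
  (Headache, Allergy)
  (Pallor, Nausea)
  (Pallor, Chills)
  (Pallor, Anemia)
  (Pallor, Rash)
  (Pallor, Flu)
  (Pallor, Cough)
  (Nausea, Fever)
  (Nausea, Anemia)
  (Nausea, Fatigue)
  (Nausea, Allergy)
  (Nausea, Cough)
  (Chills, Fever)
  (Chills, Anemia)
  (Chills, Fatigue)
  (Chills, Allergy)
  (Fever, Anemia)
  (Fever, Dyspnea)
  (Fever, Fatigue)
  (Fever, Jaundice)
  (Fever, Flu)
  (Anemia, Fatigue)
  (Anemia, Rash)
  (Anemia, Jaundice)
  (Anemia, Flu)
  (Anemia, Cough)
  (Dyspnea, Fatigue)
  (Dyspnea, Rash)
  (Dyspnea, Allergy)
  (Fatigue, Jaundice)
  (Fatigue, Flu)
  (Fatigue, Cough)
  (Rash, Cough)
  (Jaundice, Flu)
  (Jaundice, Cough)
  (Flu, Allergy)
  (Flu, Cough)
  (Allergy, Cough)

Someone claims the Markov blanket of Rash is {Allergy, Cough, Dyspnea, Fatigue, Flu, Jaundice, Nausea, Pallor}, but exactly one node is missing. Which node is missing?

Parents of Rash: Anemia, Dyspnea, Pallor.
Rash's children: Cough.
Co-parents of Rash (other parents of its children):
  Cough's other parents are Allergy, Anemia, Fatigue, Flu, Jaundice, Nausea, Pallor.
MB(Rash) = {Allergy, Anemia, Cough, Dyspnea, Fatigue, Flu, Jaundice, Nausea, Pallor}.
Comparing with the claimed set, Anemia is missing.

Anemia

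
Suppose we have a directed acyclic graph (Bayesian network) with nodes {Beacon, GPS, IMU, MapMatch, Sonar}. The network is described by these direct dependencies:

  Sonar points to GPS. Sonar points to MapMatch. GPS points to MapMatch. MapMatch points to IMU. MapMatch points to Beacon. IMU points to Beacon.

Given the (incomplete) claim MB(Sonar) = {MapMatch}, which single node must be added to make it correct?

Recall MB(v) = parents ∪ children ∪ spouses, where spouses are the other parents of v's children.
Ch(Sonar) = {GPS, MapMatch}.
Sonar has no parents.
Parents of each child, excluding Sonar:
  GPS: no additional parents.
  MapMatch also has parent GPS.
MB(Sonar) = {GPS, MapMatch}.
Comparing with the claimed set, GPS is missing.

GPS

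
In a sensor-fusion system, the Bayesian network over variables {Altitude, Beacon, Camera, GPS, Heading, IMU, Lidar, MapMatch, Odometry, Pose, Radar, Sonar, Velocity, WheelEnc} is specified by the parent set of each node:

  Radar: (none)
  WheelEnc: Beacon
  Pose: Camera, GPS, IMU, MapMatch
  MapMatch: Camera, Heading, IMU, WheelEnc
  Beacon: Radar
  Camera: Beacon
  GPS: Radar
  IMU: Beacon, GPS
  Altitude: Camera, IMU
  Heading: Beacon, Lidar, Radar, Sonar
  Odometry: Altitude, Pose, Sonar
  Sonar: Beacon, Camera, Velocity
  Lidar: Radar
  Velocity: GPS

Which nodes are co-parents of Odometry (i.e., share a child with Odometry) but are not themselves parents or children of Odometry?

Odometry has no children, so it has no co-parents. The set is empty.

{}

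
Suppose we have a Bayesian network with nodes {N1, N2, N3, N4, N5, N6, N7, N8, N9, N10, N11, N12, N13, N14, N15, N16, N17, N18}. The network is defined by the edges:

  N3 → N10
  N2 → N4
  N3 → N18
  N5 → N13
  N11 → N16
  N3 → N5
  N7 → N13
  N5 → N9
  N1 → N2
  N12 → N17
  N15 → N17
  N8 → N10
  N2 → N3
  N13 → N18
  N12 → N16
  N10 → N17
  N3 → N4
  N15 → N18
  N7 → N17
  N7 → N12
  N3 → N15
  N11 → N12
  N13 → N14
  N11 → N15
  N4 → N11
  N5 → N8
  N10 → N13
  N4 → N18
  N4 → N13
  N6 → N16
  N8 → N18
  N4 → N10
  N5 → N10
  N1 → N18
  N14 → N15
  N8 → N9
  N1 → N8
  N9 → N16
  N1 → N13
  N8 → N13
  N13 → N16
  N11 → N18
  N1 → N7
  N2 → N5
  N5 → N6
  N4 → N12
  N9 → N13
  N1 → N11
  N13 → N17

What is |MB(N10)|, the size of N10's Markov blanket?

By definition, MB(N10) is built from N10's parents, N10's children, and the co-parents of N10.
Parents of N10: N3, N4, N5, N8.
N10's children: N13, N17.
Parents of each child, excluding N10:
  N13 also has parents N1, N4, N5, N7, N8, N9.
  parents(N17) \ {N10} = {N7, N12, N13, N15}.
MB(N10) = {N1, N3, N4, N5, N7, N8, N9, N12, N13, N15, N17}, which has 11 nodes.

11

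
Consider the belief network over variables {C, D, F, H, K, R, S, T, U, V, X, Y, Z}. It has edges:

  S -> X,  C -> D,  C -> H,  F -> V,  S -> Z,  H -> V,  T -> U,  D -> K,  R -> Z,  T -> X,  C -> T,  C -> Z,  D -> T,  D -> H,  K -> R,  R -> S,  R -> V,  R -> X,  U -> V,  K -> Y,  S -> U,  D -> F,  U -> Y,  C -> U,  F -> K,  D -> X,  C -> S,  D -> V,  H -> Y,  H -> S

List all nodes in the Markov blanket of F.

{D, H, K, R, U, V}

Pa(F) = {D}.
F's children: K, V.
Co-parents of F (other parents of its children):
  parents(K) \ {F} = {D}.
  V's other parents are D, H, R, U.
So the Markov blanket of F is {D, H, K, R, U, V}.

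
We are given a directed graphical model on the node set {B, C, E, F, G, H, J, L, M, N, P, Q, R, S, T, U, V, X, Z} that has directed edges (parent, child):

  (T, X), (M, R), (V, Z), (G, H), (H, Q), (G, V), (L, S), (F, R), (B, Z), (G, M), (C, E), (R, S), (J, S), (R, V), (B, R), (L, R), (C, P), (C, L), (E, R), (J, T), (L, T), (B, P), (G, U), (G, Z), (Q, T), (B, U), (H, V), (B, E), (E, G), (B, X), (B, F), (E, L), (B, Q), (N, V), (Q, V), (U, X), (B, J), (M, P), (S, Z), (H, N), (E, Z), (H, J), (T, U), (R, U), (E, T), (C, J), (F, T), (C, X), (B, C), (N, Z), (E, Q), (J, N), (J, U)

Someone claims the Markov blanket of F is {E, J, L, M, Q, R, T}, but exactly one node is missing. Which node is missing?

Parents of F: B.
Children of F: R, T.
Other parents of F's children:
  R: B, E, L, M
  T: E, J, L, Q
MB(F) = {B, E, J, L, M, Q, R, T}.
Comparing with the claimed set, B is missing.

B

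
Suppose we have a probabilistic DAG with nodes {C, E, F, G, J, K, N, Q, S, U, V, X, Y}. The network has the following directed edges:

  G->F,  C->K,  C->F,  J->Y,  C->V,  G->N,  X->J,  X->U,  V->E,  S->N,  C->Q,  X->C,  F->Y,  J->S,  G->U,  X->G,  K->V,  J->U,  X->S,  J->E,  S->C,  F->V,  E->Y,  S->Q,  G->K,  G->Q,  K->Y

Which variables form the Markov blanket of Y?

{E, F, J, K}

Ch(Y) = {}.
Y's parents: E, F, J, K.
With no children, Y has no spouses; the co-parent set is empty.
Union: {E, F, J, K} ∪ {} ∪ {} = {E, F, J, K}.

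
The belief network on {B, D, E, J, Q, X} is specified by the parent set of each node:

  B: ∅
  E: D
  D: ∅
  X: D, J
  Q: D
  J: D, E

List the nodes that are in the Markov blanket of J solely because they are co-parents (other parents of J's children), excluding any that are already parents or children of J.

{}

Children of J: X.
  X: D
Excluding nodes already adjacent to J (D, E, X), the co-parent-only contribution is {}.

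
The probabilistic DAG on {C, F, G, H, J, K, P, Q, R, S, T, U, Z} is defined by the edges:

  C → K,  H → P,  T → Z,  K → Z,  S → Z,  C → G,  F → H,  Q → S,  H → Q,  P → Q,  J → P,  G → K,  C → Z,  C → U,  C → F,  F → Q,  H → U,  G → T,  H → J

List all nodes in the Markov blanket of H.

A node's Markov blanket = Pa ∪ Ch ∪ (parents of Ch other than the node itself).
Parents of H: F.
H's children: J, P, Q, U.
Parents of each child, excluding H:
  J: —
  P: J
  Q: F, P
  U: C
Taking the union gives {C, F, J, P, Q, U}.

{C, F, J, P, Q, U}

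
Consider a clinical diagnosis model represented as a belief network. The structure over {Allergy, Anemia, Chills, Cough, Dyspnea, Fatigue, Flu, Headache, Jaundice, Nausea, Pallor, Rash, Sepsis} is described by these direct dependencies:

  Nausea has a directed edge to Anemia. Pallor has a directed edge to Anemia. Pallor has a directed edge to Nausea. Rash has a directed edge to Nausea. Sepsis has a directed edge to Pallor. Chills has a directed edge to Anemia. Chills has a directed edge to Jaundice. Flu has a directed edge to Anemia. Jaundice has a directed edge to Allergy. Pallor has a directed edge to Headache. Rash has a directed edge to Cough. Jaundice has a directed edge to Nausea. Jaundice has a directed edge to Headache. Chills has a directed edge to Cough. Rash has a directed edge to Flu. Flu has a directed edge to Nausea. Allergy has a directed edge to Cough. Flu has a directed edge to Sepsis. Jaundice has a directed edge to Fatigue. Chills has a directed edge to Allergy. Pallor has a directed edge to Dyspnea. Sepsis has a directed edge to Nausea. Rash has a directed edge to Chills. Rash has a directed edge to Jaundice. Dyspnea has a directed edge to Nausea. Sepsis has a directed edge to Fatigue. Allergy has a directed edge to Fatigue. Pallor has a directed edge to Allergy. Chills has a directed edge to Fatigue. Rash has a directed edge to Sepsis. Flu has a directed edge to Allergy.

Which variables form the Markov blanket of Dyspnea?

{Flu, Jaundice, Nausea, Pallor, Rash, Sepsis}

By definition, MB(Dyspnea) is built from Dyspnea's parents, Dyspnea's children, and the co-parents of Dyspnea.
Dyspnea's children: Nausea.
Parents of Dyspnea: Pallor.
Other parents of Dyspnea's children:
  parents(Nausea) \ {Dyspnea} = {Flu, Jaundice, Pallor, Rash, Sepsis}.
So the Markov blanket of Dyspnea is {Flu, Jaundice, Nausea, Pallor, Rash, Sepsis}.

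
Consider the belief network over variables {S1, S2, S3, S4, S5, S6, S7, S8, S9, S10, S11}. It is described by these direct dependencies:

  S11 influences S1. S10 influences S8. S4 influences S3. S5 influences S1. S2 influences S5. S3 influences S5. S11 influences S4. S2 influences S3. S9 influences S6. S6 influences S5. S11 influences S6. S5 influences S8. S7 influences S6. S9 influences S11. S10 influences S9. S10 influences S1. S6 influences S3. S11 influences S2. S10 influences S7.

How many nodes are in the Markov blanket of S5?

7

The Markov blanket of a node is its parents, its children, and the other parents of its children.
Pa(S5) = {S2, S3, S6}.
Children of S5: S1, S8.
For each child, the remaining parents (spouses of S5):
  S1: S10, S11
  S8: S10
MB(S5) = {S1, S2, S3, S6, S8, S10, S11}, which has 7 nodes.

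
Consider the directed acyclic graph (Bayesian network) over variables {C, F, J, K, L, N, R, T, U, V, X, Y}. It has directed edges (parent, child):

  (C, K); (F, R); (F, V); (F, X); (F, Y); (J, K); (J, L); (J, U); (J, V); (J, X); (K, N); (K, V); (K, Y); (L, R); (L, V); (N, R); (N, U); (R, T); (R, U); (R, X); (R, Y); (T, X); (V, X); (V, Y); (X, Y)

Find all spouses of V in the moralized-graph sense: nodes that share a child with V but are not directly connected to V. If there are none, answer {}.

Children of V: X, Y.
  X's other parents are F, J, R, T.
  Y also has parents F, K, R, X.
Excluding nodes already adjacent to V (F, J, K, L, X, Y), the co-parent-only contribution is {R, T}.

{R, T}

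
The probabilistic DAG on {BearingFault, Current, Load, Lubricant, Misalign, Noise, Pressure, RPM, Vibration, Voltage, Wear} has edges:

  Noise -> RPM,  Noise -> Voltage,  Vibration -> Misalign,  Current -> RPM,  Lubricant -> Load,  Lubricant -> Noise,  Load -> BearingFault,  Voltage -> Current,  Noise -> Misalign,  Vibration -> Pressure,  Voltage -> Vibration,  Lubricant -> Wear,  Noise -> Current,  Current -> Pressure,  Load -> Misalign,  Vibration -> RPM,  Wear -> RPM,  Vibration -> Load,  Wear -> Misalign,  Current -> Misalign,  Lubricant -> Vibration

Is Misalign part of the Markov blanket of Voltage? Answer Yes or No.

No

Recall MB(v) = parents ∪ children ∪ spouses, where spouses are the other parents of v's children.
Parents of Voltage: Noise.
Ch(Voltage) = {Current, Vibration}.
Other parents of Voltage's children:
  Current's other parent is Noise.
  parents(Vibration) \ {Voltage} = {Lubricant}.
MB(Voltage) = {Current, Lubricant, Noise, Vibration}; Misalign is not in this set.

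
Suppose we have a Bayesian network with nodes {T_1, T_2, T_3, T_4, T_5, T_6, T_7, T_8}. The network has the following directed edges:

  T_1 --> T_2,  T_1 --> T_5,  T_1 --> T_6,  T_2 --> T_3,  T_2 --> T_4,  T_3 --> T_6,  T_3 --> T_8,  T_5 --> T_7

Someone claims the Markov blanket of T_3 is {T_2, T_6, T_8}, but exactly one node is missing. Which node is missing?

By definition, MB(T_3) is built from T_3's parents, T_3's children, and the co-parents of T_3.
Parents of T_3: T_2.
Children of T_3: T_6, T_8.
Co-parents of T_3 (other parents of its children):
  T_6: T_1
  T_8: —
MB(T_3) = {T_1, T_2, T_6, T_8}.
Comparing with the claimed set, T_1 is missing.

T_1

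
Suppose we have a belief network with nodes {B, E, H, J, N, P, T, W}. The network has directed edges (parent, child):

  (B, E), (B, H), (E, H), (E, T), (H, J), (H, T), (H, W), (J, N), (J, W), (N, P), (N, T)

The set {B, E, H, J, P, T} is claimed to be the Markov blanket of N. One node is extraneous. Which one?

A node's Markov blanket = Pa ∪ Ch ∪ (parents of Ch other than the node itself).
N's parents: J.
N has children P, T.
Co-parents of N (other parents of its children):
  P: —
  T: E, H
MB(N) = {E, H, J, P, T}.
B is neither a parent, child, nor co-parent of N, so it does not belong.

B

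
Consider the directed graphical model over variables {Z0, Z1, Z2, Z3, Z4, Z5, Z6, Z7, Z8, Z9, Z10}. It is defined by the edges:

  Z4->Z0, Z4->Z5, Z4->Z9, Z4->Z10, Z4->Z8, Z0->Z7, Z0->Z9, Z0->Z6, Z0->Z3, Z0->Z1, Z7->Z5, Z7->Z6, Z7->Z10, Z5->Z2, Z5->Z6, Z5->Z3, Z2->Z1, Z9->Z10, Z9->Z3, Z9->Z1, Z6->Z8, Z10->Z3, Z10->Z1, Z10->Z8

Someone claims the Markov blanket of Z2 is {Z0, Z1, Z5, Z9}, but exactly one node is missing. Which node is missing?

Z2's children: Z1.
Z2 has parent Z5.
Parents of each child, excluding Z2:
  Z1 also has parents Z0, Z9, Z10.
MB(Z2) = {Z0, Z1, Z5, Z9, Z10}.
Comparing with the claimed set, Z10 is missing.

Z10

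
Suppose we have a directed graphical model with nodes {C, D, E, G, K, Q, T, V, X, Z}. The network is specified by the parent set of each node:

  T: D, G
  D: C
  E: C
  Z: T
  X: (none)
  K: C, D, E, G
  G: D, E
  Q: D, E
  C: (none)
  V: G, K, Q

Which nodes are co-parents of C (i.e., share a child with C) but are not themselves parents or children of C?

Children of C: D, E, K.
  D: —
  E: —
  K: D, E, G
Excluding nodes already adjacent to C (D, E, K), the co-parent-only contribution is {G}.

{G}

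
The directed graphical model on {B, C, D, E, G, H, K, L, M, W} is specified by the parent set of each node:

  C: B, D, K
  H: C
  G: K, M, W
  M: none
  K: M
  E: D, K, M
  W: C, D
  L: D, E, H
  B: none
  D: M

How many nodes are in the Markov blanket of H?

4

Children of H: L.
H has parent C.
Co-parents of H (other parents of its children):
  L: D, E
MB(H) = {C, D, E, L}, which has 4 nodes.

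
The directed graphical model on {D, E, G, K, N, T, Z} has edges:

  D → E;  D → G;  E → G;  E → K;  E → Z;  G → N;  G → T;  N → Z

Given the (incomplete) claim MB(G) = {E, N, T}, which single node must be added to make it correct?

D

Recall MB(v) = parents ∪ children ∪ spouses, where spouses are the other parents of v's children.
G's parents: D, E.
Children of G: N, T.
Co-parents of G (other parents of its children):
  N has no other parent.
  T has no other parent.
MB(G) = {D, E, N, T}.
Comparing with the claimed set, D is missing.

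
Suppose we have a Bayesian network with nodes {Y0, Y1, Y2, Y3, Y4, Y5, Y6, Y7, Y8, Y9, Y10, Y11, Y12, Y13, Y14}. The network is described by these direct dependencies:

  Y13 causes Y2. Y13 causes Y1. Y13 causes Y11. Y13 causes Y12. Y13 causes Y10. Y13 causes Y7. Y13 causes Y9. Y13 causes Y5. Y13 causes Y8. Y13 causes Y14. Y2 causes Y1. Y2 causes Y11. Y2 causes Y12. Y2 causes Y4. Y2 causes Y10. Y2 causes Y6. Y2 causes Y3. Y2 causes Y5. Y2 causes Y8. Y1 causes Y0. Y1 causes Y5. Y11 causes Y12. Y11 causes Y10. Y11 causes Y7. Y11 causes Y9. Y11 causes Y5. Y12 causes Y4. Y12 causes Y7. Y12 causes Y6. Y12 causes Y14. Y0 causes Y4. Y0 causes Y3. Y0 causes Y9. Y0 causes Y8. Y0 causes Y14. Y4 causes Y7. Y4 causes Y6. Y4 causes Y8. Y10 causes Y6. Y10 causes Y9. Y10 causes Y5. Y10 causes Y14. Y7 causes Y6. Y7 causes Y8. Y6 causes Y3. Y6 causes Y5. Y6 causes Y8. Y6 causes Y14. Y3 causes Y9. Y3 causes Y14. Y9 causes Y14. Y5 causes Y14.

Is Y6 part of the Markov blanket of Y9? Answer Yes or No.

Y6 is a co-parent of Y9: both are parents of Y14.
So Y6 ∈ MB(Y9).

Yes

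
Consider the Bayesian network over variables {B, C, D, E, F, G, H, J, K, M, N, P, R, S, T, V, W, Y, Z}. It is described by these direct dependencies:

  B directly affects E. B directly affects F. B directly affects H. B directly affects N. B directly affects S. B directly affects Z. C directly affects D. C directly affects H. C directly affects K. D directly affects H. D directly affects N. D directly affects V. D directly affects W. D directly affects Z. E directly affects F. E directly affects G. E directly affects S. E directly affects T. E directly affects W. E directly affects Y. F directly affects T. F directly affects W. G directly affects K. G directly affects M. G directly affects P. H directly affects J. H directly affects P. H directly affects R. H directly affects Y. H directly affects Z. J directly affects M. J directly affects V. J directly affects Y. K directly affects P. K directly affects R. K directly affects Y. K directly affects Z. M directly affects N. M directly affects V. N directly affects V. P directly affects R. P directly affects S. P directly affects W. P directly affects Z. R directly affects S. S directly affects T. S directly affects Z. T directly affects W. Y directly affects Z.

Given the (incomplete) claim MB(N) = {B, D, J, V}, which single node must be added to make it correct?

M

A node's Markov blanket = Pa ∪ Ch ∪ (parents of Ch other than the node itself).
Pa(N) = {B, D, M}.
N has child V.
For each child, the remaining parents (spouses of N):
  V's other parents are D, J, M.
MB(N) = {B, D, J, M, V}.
Comparing with the claimed set, M is missing.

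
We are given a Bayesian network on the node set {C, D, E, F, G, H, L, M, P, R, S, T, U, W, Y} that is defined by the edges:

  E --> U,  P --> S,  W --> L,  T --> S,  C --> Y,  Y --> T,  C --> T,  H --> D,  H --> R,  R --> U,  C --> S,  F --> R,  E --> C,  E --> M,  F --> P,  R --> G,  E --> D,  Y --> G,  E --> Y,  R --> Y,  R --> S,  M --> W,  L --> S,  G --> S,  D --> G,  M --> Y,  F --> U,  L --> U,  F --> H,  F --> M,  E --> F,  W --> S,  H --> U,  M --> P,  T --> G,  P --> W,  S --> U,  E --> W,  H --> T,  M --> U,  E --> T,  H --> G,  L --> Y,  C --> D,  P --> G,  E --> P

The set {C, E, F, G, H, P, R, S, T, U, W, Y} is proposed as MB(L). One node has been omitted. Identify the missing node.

L's children: S, U, Y.
Parents of L: W.
Parents of each child, excluding L:
  Y's other parents are C, E, M, R.
  S also has parents C, G, P, R, T, W.
  parents(U) \ {L} = {E, F, H, M, R, S}.
MB(L) = {C, E, F, G, H, M, P, R, S, T, U, W, Y}.
Comparing with the claimed set, M is missing.

M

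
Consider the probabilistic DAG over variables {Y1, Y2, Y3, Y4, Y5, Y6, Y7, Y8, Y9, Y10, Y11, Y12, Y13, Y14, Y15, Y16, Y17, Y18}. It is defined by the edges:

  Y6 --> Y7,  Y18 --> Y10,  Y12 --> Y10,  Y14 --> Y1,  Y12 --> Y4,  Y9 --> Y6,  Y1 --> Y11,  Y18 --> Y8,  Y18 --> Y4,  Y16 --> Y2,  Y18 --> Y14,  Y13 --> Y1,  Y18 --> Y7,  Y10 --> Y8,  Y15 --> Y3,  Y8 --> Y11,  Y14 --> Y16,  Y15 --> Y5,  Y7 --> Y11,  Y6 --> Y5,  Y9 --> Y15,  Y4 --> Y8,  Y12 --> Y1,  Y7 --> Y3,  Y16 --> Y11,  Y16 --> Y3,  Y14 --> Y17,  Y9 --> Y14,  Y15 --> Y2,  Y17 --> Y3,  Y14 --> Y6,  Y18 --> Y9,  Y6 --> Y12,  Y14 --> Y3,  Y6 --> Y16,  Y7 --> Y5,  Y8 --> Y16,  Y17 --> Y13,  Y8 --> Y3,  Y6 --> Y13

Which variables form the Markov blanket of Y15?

Ch(Y15) = {Y2, Y3, Y5}.
Y15 has parent Y9.
Parents of each child, excluding Y15:
  Y2's other parent is Y16.
  Y3 also has parents Y7, Y8, Y14, Y16, Y17.
  Y5's other parents are Y6, Y7.
Taking the union gives {Y2, Y3, Y5, Y6, Y7, Y8, Y9, Y14, Y16, Y17}.

{Y2, Y3, Y5, Y6, Y7, Y8, Y9, Y14, Y16, Y17}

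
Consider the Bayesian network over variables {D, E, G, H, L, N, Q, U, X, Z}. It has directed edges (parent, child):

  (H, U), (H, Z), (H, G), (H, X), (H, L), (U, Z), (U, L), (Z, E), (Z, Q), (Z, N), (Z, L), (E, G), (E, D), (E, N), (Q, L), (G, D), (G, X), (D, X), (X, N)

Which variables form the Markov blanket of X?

{D, E, G, H, N, Z}

X has parents D, G, H.
X's children: N.
Co-parents of X (other parents of its children):
  N: E, Z
So the Markov blanket of X is {D, E, G, H, N, Z}.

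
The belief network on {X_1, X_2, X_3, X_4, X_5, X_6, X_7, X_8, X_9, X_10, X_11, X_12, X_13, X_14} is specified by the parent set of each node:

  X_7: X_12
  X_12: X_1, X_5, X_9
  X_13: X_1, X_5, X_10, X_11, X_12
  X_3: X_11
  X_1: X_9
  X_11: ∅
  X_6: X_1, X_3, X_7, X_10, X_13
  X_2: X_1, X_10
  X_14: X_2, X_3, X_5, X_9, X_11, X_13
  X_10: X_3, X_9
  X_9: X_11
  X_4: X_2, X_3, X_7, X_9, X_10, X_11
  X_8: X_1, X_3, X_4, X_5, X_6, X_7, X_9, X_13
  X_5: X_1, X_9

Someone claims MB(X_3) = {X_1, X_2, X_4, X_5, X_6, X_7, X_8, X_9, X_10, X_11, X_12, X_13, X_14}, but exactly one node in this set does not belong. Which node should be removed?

X_12

By definition, MB(X_3) is built from X_3's parents, X_3's children, and the co-parents of X_3.
X_3's parents: X_11.
X_3 has children X_4, X_6, X_8, X_10, X_14.
Parents of each child, excluding X_3:
  X_10: X_9
  X_4: X_2, X_7, X_9, X_10, X_11
  X_6: X_1, X_7, X_10, X_13
  X_8: X_1, X_4, X_5, X_6, X_7, X_9, X_13
  X_14: X_2, X_5, X_9, X_11, X_13
MB(X_3) = {X_1, X_2, X_4, X_5, X_6, X_7, X_8, X_9, X_10, X_11, X_13, X_14}.
X_12 is neither a parent, child, nor co-parent of X_3, so it does not belong.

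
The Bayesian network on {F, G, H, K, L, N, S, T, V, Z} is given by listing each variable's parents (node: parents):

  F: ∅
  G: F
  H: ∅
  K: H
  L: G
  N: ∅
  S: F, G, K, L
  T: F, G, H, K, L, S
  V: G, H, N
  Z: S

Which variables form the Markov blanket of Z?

{S}

Z's parents: S.
Children of Z: none.
With no children, Z has no spouses; the co-parent set is empty.
MB(Z) = {S}.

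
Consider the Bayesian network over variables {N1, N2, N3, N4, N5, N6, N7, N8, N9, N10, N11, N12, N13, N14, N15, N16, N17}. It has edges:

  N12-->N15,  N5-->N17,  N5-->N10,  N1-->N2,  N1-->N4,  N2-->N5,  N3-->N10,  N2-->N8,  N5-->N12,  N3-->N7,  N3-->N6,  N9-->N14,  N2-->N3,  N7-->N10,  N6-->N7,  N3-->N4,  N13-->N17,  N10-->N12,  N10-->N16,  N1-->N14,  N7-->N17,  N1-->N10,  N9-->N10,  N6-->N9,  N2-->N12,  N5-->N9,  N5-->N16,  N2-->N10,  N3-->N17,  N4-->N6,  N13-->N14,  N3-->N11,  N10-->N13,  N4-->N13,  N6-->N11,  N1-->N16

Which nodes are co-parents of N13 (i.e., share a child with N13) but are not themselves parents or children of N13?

Children of N13: N14, N17.
  N14 also has parents N1, N9.
  N17 also has parents N3, N5, N7.
Excluding nodes already adjacent to N13 (N4, N10, N14, N17), the co-parent-only contribution is {N1, N3, N5, N7, N9}.

{N1, N3, N5, N7, N9}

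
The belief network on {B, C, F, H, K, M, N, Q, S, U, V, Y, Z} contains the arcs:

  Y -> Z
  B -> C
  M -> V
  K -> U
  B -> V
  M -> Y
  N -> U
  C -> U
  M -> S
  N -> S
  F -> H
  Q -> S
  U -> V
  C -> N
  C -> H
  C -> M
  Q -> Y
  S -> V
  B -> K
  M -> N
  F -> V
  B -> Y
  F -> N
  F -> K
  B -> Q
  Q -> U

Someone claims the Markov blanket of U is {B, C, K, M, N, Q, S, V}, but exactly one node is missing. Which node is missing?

Parents of U: C, K, N, Q.
Ch(U) = {V}.
Parents of each child, excluding U:
  V's other parents are B, F, M, S.
MB(U) = {B, C, F, K, M, N, Q, S, V}.
Comparing with the claimed set, F is missing.

F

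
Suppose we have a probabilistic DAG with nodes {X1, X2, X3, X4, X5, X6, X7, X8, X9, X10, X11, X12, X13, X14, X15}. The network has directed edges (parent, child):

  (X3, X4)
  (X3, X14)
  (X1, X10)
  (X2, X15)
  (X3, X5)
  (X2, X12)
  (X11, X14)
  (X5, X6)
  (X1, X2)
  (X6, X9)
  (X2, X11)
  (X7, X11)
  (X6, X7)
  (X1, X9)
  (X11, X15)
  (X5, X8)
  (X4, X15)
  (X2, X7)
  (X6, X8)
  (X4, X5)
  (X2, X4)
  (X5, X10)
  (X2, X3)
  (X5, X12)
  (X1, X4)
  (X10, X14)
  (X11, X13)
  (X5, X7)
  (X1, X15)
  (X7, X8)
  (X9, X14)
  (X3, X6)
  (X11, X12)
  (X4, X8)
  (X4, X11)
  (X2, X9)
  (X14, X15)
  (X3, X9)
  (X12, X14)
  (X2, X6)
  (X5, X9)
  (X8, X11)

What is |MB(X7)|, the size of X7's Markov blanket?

Ch(X7) = {X8, X11}.
Parents of X7: X2, X5, X6.
Co-parents of X7 (other parents of its children):
  X8 also has parents X4, X5, X6.
  X11 also has parents X2, X4, X8.
MB(X7) = {X2, X4, X5, X6, X8, X11}, which has 6 nodes.

6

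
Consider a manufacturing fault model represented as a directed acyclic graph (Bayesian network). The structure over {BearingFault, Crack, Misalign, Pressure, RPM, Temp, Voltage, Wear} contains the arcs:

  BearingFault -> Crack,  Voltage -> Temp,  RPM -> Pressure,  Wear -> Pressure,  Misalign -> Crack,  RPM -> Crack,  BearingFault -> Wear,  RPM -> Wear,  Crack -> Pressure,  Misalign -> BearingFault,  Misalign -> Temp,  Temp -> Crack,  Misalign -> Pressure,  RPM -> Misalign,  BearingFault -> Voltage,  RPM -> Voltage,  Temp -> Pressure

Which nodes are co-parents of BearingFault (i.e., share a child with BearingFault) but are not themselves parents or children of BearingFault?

{RPM, Temp}

Children of BearingFault: Crack, Voltage, Wear.
  Voltage also has parent RPM.
  parents(Crack) \ {BearingFault} = {Misalign, RPM, Temp}.
  Wear's other parent is RPM.
Excluding nodes already adjacent to BearingFault (Crack, Misalign, Voltage, Wear), the co-parent-only contribution is {RPM, Temp}.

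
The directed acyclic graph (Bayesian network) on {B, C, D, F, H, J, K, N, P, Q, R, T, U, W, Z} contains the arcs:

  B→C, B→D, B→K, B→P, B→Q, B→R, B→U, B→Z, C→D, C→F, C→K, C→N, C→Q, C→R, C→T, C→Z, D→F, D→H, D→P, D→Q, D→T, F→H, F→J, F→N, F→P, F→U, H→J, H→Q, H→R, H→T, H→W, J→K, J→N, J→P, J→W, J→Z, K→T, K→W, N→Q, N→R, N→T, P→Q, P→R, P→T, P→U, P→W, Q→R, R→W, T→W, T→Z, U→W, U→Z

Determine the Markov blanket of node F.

Children of F: H, J, N, P, U.
F's parents: C, D.
Other parents of F's children:
  H's other parent is D.
  J also has parent H.
  N also has parents C, J.
  P also has parents B, D, J.
  parents(U) \ {F} = {B, P}.
So the Markov blanket of F is {B, C, D, H, J, N, P, U}.

{B, C, D, H, J, N, P, U}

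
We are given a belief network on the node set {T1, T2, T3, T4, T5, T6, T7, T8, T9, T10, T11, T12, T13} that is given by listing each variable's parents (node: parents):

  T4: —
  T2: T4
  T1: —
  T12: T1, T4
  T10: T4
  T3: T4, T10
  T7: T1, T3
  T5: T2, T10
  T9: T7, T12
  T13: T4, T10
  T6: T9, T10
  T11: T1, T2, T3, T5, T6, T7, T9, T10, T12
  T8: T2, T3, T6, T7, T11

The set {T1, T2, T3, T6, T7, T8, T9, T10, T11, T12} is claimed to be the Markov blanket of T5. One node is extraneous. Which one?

T8

The Markov blanket of a node is its parents, its children, and the other parents of its children.
T5 has child T11.
Pa(T5) = {T2, T10}.
For each child, the remaining parents (spouses of T5):
  T11's other parents are T1, T2, T3, T6, T7, T9, T10, T12.
MB(T5) = {T1, T2, T3, T6, T7, T9, T10, T11, T12}.
T8 is neither a parent, child, nor co-parent of T5, so it does not belong.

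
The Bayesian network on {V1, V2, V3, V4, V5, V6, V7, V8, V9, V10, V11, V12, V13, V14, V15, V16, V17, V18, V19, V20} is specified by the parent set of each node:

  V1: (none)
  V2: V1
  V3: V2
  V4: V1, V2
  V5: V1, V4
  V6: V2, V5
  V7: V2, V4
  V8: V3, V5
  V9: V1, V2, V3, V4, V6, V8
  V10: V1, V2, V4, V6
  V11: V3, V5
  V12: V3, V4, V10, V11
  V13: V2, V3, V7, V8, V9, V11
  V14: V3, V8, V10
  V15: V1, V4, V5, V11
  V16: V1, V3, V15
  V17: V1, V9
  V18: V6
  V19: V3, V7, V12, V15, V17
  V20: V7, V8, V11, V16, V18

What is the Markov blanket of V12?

Children of V12: V19.
V12 has parents V3, V4, V10, V11.
Parents of each child, excluding V12:
  V19: V3, V7, V15, V17
MB(V12) = {V3, V4, V7, V10, V11, V15, V17, V19}.

{V3, V4, V7, V10, V11, V15, V17, V19}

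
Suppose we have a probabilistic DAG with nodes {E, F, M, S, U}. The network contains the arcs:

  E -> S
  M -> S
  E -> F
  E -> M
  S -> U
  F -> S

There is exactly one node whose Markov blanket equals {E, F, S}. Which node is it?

M

The target node must have every member of {E, F, S} as a parent, child, or co-parent, and no others.
Parents of M: E; children: S; co-parents: E, F.
These exactly cover the given set, so the node is M.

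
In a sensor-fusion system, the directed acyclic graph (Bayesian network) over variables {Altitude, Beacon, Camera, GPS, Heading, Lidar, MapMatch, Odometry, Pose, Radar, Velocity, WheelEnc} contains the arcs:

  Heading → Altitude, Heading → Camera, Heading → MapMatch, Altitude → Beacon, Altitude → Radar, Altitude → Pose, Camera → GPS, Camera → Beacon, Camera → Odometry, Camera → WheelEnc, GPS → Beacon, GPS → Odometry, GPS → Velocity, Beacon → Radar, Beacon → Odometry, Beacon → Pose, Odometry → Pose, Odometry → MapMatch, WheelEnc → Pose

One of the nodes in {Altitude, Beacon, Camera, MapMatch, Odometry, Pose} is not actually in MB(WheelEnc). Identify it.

Pa(WheelEnc) = {Camera}.
Children of WheelEnc: Pose.
Other parents of WheelEnc's children:
  parents(Pose) \ {WheelEnc} = {Altitude, Beacon, Odometry}.
MB(WheelEnc) = {Altitude, Beacon, Camera, Odometry, Pose}.
MapMatch is neither a parent, child, nor co-parent of WheelEnc, so it does not belong.

MapMatch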